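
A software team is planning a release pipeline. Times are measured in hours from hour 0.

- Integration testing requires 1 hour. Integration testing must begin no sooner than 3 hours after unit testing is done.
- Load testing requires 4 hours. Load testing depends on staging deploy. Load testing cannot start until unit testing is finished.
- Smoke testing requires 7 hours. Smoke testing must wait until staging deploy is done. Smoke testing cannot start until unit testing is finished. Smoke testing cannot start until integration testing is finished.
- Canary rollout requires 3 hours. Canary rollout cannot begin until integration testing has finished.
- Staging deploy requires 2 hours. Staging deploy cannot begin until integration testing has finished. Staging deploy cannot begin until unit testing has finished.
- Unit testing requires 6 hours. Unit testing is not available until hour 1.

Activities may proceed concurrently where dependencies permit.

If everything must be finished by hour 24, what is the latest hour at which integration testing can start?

14

Smoke testing must finish by hour 24; it takes 7 hours, so it must start by 24 − 7 = hour 17.
Nothing follows load testing; the deadline of hour 24 is its only limit. It must start by 24 − 4 = hour 20.
Staging deploy feeds smoke testing (must start by hour 17); load testing (must start by hour 20). Taking the minimum, staging deploy must finish by hour 17 and start by 17 − 2 = hour 15.
To finish by hour 24, canary rollout (duration 3) must start no later than hour 21.
Integration testing has several dependents: staging deploy (must start by hour 15); smoke testing (must start by hour 17); canary rollout (must start by hour 21). The earliest of those limits is hour 15, so integration testing must start by 15 − 1 = hour 14.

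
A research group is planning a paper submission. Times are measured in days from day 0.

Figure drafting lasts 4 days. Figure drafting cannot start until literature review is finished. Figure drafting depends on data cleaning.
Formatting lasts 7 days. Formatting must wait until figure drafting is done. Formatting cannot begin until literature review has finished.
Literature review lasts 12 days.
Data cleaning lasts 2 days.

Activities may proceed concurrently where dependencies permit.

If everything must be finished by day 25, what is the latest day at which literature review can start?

2

Nothing follows formatting; the deadline of day 25 is its only limit. It must start by 25 − 7 = day 18.
Figure drafting feeds into formatting (must start by day 18); so figure drafting must finish by day 18 and therefore start by day 14.
For literature review: figure drafting (must start by day 14); formatting (must start by day 18). The most restrictive is day 14; with a 12-day duration, literature review must start by day 2.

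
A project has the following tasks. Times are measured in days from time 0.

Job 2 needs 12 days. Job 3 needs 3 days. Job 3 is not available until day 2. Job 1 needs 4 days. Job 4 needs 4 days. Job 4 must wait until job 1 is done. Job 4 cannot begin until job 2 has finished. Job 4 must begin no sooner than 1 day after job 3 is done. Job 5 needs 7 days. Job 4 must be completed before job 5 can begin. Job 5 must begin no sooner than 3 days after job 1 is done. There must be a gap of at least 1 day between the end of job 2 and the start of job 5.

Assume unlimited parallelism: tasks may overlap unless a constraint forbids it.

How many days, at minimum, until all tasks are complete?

After its own release at day 2, job 3 can start at day 2 and finishes at day 5.
Job 2 can start immediately at day 0; it finishes at day 12.
Nothing blocks job 1, so it runs from day 0 to day 4.
Job 4 has to wait for job 1 (finishes day 4); job 2 (finishes day 12); job 3 (finishes day 5, plus 1-day gap → day 6). The latest of these is day 12, so job 4 runs day 12 to 12 + 4 = day 16.
Job 5 needs all of job 4 (finishes day 16); job 1 (finishes day 4, plus 3-day gap → day 7); job 2 (finishes day 12, plus 1-day gap → day 13). That puts its earliest start at day 16; it finishes at 16 + 7 = day 23.
All tasks are finished once the last one completes. Finish times: Job 1 at 4, Job 2 at 12, Job 3 at 5, Job 4 at 16, Job 5 at 23. The latest is day 23.

23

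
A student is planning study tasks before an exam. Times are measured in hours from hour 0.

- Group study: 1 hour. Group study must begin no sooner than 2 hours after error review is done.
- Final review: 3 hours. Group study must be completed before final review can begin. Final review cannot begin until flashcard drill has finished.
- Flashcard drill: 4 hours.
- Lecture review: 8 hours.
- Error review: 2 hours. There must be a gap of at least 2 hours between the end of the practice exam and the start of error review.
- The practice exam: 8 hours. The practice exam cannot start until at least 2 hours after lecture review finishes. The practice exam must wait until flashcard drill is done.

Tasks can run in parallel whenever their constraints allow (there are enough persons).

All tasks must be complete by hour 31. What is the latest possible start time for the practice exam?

13

Nothing follows final review; the deadline of hour 31 is its only limit. It must start by 31 − 3 = hour 28.
Group study feeds into final review (must start by hour 28); so group study must finish by hour 28 and therefore start by hour 27.
Since group study (must start by hour 27, minus 2-hour gap → hour 25) depends on it, error review must finish by hour 25. Backing off its 2-hour duration gives a latest start of hour 23.
The practice exam must finish before error review (must start by hour 23, minus 2-hour gap → hour 21). With an 8-hour duration, the practice exam must start by 21 − 8 = hour 13.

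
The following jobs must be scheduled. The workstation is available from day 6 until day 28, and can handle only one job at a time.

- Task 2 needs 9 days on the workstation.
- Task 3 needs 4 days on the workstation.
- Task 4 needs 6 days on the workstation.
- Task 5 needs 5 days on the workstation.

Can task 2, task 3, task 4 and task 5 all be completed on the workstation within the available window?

The workstation window is 28 − 6 = 22 days.
Running back to back, the jobs need 9 + 4 + 6 + 5 = 24 days on the workstation.
Since 24 > 22, they cannot all fit.

No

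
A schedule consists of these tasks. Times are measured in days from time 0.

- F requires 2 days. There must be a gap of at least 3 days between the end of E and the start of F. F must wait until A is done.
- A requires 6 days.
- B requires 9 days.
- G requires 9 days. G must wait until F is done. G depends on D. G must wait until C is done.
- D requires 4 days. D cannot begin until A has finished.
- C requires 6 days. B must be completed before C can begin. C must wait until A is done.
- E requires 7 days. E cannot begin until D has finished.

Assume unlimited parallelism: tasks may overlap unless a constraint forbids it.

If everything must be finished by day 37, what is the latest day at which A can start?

Nothing follows G; the deadline of day 37 is its only limit. It must start by 37 − 9 = day 28.
Since G (must start by day 28) depends on it, C must finish by day 28. Backing off its 6-day duration gives a latest start of day 22.
Since G (must start by day 28) depends on it, F must finish by day 28. Backing off its 2-day duration gives a latest start of day 26.
E has to be done before F (must start by day 26, minus 3-day gap → day 23). That means finishing by day 23, i.e. starting by 23 − 7 = day 16.
For D: E (must start by day 16); G (must start by day 28). The most restrictive is day 16; with a 4-day duration, D must start by day 12.
A must finish in time for C (must start by day 22); D (must start by day 12); F (must start by day 26). The tightest is day 12, so A must start by 12 − 6 = day 6.

6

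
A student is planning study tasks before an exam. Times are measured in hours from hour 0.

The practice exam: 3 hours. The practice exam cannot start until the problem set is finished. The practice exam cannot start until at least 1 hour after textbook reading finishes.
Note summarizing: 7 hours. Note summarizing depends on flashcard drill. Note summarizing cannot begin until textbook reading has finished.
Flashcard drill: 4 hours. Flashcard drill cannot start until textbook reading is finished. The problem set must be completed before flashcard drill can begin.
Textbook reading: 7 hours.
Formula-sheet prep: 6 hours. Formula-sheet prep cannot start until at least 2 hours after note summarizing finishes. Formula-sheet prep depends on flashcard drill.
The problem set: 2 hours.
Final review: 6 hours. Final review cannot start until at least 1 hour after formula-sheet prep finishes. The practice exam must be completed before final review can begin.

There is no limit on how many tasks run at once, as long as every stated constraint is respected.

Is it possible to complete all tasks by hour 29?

No

Nothing blocks the problem set, so it runs from hour 0 to hour 2.
Textbook reading has no prerequisites, so it starts at hour 0 and finishes at hour 7.
The practice exam needs all of the problem set (finishes hour 2); textbook reading (finishes hour 7, plus 1-hour gap → hour 8). That puts its earliest start at hour 8; it finishes at 8 + 3 = hour 11.
Flashcard drill cannot start until textbook reading (finishes hour 7); the problem set (finishes hour 2). The controlling bound is hour 7, so flashcard drill finishes at 7 + 4 = hour 11.
For note summarizing: flashcard drill (finishes hour 11); textbook reading (finishes hour 7). Taking the maximum gives a start of hour 11, and it finishes at 11 + 7 = hour 18.
For formula-sheet prep: note summarizing (finishes hour 18, plus 2-hour gap → hour 20); flashcard drill (finishes hour 11). Taking the maximum gives a start of hour 20, and it finishes at 20 + 6 = hour 26.
Final review has to wait for formula-sheet prep (finishes hour 26, plus 1-hour gap → hour 27); the practice exam (finishes hour 11). The latest of these is hour 27, so final review runs hour 27 to 27 + 6 = hour 33.
The earliest everything can be done is hour 33, which is after the deadline of 29, so it is not possible.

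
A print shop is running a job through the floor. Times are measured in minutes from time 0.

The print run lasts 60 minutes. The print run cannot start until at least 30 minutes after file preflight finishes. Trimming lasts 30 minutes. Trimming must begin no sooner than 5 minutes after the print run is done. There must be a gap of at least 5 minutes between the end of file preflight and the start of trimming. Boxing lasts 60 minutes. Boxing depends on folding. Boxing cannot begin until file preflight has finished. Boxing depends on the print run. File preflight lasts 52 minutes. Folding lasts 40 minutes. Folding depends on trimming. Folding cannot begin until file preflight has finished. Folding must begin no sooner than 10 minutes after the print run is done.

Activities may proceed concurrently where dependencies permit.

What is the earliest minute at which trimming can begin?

File preflight can start immediately at minute 0; it finishes at minute 52.
The print run waits on file preflight (finishes minute 52, plus 30-minute gap → minute 82), so it starts at minute 82 and finishes at 82 + 60 = minute 142.
Trimming waits on the print run (finishes minute 142, plus 5-minute gap → minute 147); file preflight (finishes minute 52, plus 5-minute gap → minute 57). The latest of these is minute 147, which is the earliest trimming can start.

147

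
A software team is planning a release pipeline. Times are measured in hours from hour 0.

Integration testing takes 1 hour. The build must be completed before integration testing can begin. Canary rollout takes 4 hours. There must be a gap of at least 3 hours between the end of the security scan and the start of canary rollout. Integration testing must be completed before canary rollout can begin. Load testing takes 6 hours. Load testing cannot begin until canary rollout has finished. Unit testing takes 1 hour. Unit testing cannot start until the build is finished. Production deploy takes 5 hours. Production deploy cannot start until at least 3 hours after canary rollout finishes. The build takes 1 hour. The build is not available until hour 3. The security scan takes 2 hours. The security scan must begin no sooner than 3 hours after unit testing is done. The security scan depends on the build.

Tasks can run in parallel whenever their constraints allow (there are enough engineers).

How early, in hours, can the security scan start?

8

After its own release at hour 3, the build can start at hour 3 and finishes at hour 4.
After the build (finishes hour 4), unit testing can start at hour 4 and finishes at hour 5.
The security scan waits on unit testing (finishes hour 5, plus 3-hour gap → hour 8); the build (finishes hour 4). The latest of these is hour 8, which is the earliest the security scan can start.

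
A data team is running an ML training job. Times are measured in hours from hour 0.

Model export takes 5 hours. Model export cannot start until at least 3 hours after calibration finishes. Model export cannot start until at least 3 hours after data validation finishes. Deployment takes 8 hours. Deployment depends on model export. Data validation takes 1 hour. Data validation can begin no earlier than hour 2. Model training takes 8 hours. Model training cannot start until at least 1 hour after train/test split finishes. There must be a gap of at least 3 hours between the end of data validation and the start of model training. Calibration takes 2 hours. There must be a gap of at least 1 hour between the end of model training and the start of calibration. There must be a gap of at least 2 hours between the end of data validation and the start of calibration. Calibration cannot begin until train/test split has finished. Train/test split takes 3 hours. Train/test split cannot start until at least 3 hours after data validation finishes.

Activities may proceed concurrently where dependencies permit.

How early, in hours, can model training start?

10

After its own release at hour 2, data validation can start at hour 2 and finishes at hour 3.
Train/test split cannot begin until data validation (finishes hour 3, plus 3-hour gap → hour 6). It runs from hour 6 to 6 + 3 = hour 9.
Model training waits on train/test split (finishes hour 9, plus 1-hour gap → hour 10); data validation (finishes hour 3, plus 3-hour gap → hour 6). The latest of these is hour 10, which is the earliest model training can start.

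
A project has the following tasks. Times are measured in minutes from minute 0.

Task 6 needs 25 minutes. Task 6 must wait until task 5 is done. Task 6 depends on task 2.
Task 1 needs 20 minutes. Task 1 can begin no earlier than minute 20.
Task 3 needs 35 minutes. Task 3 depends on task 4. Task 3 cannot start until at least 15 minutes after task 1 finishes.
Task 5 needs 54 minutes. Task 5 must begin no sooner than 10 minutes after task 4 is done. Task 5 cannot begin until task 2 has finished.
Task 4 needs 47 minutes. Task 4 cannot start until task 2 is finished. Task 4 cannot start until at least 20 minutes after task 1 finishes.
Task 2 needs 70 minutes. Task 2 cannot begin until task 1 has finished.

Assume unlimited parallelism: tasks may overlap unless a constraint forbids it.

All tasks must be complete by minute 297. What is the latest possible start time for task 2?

91

Task 3 has no dependents, so it just needs to finish by minute 297. Starting by 297 − 35 = minute 262 achieves that.
Task 6 must finish by minute 297; it takes 25 minutes, so it must start by 297 − 25 = minute 272.
Since task 6 (must start by minute 272) depends on it, task 5 must finish by minute 272. Backing off its 54-minute duration gives a latest start of minute 218.
For task 4: task 3 (must start by minute 262); task 5 (must start by minute 218, minus 10-minute gap → minute 208). The most restrictive is minute 208; with a 47-minute duration, task 4 must start by minute 161.
Task 2 has several dependents: task 4 (must start by minute 161); task 5 (must start by minute 218); task 6 (must start by minute 272). The earliest of those limits is minute 161, so task 2 must start by 161 − 70 = minute 91.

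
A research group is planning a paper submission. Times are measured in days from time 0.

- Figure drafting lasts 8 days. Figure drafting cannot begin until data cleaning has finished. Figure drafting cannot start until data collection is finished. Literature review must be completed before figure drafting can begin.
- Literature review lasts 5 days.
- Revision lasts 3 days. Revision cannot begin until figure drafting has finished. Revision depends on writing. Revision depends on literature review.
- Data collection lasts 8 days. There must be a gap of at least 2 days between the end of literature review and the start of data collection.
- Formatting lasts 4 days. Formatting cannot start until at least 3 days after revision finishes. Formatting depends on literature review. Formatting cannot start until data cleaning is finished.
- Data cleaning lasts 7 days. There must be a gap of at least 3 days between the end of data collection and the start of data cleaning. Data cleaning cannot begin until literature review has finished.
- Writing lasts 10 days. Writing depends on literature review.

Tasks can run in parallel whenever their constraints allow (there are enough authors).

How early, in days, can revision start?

Literature review has no prerequisites, so it starts at day 0 and finishes at day 5.
After literature review (finishes day 5), writing can start at day 5 and finishes at day 15.
Data collection waits on literature review (finishes day 5, plus 2-day gap → day 7), so it starts at day 7 and finishes at 7 + 8 = day 15.
Data cleaning needs all of data collection (finishes day 15, plus 3-day gap → day 18); literature review (finishes day 5). That puts its earliest start at day 18; it finishes at 18 + 7 = day 25.
Figure drafting has to wait for data cleaning (finishes day 25); data collection (finishes day 15); literature review (finishes day 5). The latest of these is day 25, so figure drafting runs day 25 to 25 + 8 = day 33.
Revision waits on figure drafting (finishes day 33); writing (finishes day 15); literature review (finishes day 5). The latest of these is day 33, which is the earliest revision can start.

33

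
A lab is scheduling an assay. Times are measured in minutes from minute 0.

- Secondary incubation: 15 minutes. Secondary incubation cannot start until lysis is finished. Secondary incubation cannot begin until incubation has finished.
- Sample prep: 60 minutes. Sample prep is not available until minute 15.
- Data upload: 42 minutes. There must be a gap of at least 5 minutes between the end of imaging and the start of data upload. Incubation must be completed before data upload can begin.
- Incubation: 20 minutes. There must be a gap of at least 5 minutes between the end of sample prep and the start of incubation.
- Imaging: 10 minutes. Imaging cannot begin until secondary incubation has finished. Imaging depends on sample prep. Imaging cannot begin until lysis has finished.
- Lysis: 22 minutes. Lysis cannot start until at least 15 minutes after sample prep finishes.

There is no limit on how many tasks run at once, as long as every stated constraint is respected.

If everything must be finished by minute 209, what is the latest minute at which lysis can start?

115

Nothing follows data upload; the deadline of minute 209 is its only limit. It must start by 209 − 42 = minute 167.
Imaging feeds into data upload (must start by minute 167, minus 5-minute gap → minute 162); so imaging must finish by minute 162 and therefore start by minute 152.
Secondary incubation must finish before imaging (must start by minute 152). With a 15-minute duration, secondary incubation must start by 152 − 15 = minute 137.
For lysis: secondary incubation (must start by minute 137); imaging (must start by minute 152). The most restrictive is minute 137; with a 22-minute duration, lysis must start by minute 115.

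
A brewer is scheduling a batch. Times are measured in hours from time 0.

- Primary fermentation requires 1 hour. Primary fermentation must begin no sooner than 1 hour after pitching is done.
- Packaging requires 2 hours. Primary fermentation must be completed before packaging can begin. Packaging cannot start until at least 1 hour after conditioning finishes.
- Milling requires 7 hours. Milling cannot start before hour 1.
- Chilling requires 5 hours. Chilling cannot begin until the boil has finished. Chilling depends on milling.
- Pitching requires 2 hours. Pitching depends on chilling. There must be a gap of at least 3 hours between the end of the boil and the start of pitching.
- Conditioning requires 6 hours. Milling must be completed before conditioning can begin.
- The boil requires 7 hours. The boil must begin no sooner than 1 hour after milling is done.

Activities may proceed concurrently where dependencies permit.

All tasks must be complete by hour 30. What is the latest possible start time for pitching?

Packaging must finish by hour 30; it takes 2 hours, so it must start by 30 − 2 = hour 28.
Primary fermentation has to be done before packaging (must start by hour 28). That means finishing by hour 28, i.e. starting by 28 − 1 = hour 27.
Pitching must finish before primary fermentation (must start by hour 27, minus 1-hour gap → hour 26). With a 2-hour duration, pitching must start by 26 − 2 = hour 24.

24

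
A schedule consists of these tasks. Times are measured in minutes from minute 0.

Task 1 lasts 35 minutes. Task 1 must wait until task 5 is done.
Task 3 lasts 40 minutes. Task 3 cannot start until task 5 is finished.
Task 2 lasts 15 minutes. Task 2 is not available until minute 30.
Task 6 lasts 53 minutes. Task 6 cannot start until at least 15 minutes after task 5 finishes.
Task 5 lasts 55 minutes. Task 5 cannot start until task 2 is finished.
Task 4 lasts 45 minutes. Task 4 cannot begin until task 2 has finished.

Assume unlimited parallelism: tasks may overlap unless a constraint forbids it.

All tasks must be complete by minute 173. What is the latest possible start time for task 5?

50

Task 1 has no dependents, so it just needs to finish by minute 173. Starting by 173 − 35 = minute 138 achieves that.
Task 3 has no dependents, so it just needs to finish by minute 173. Starting by 173 − 40 = minute 133 achieves that.
Nothing follows task 6; the deadline of minute 173 is its only limit. It must start by 173 − 53 = minute 120.
Task 5 must finish in time for task 1 (must start by minute 138); task 3 (must start by minute 133); task 6 (must start by minute 120, minus 15-minute gap → minute 105). The tightest is minute 105, so task 5 must start by 105 − 55 = minute 50.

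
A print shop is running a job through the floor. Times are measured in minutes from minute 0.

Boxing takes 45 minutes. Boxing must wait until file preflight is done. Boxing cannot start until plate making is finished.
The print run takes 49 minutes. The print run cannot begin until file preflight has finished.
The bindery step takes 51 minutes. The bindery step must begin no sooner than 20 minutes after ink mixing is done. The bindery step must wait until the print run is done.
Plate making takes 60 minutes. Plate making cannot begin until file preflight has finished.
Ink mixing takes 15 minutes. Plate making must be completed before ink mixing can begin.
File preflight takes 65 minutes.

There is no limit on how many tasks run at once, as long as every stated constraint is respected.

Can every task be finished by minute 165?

No

File preflight has no prerequisites, so it starts at minute 0 and finishes at minute 65.
After file preflight (finishes minute 65), the print run can start at minute 65 and finishes at minute 114.
Plate making waits on file preflight (finishes minute 65), so it starts at minute 65 and finishes at 65 + 60 = minute 125.
Boxing has to wait for file preflight (finishes minute 65); plate making (finishes minute 125). The latest of these is minute 125, so boxing runs minute 125 to 125 + 45 = minute 170.
Ink mixing waits on plate making (finishes minute 125), so it starts at minute 125 and finishes at 125 + 15 = minute 140.
For the bindery step: ink mixing (finishes minute 140, plus 20-minute gap → minute 160); the print run (finishes minute 114). Taking the maximum gives a start of minute 160, and it finishes at 160 + 51 = minute 211.
The earliest everything can be done is minute 211, which is after the deadline of 165, so it is not possible.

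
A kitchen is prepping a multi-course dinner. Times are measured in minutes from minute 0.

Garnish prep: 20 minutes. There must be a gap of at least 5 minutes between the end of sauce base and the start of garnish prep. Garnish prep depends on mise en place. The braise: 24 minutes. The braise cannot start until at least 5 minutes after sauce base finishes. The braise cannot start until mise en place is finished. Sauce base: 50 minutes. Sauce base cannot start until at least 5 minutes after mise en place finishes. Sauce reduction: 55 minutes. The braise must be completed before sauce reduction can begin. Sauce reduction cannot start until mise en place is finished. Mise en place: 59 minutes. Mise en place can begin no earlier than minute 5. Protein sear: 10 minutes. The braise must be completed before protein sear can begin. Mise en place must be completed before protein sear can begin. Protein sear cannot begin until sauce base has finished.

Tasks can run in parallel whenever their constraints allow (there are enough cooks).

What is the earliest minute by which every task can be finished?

Mise en place cannot begin until its own release at minute 5. It runs from minute 5 to 5 + 59 = minute 64.
After mise en place (finishes minute 64, plus 5-minute gap → minute 69), sauce base can start at minute 69 and finishes at minute 119.
For garnish prep: sauce base (finishes minute 119, plus 5-minute gap → minute 124); mise en place (finishes minute 64). Taking the maximum gives a start of minute 124, and it finishes at 124 + 20 = minute 144.
The braise has to wait for sauce base (finishes minute 119, plus 5-minute gap → minute 124); mise en place (finishes minute 64). The latest of these is minute 124, so the braise runs minute 124 to 124 + 24 = minute 148.
Sauce reduction needs all of the braise (finishes minute 148); mise en place (finishes minute 64). That puts its earliest start at minute 148; it finishes at 148 + 55 = minute 203.
For protein sear: the braise (finishes minute 148); mise en place (finishes minute 64); sauce base (finishes minute 119). Taking the maximum gives a start of minute 148, and it finishes at 148 + 10 = minute 158.
All tasks are finished once the last one completes. Finish times: Mise en place at 64, Sauce base at 119, The braise at 148, Protein sear at 158, Sauce reduction at 203, Garnish prep at 144. The latest is minute 203.

203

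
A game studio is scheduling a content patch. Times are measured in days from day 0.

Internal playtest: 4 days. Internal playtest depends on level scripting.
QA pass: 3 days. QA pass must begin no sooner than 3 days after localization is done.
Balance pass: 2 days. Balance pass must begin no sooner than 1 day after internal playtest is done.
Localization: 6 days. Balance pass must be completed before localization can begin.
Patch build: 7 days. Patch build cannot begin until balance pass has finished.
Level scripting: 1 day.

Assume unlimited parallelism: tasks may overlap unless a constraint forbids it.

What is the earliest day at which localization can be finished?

14

Level scripting can start immediately at day 0; it finishes at day 1.
Internal playtest waits on level scripting (finishes day 1), so it starts at day 1 and finishes at 1 + 4 = day 5.
Balance pass waits on internal playtest (finishes day 5, plus 1-day gap → day 6), so it starts at day 6 and finishes at 6 + 2 = day 8.
Localization cannot begin until balance pass (finishes day 8). It runs from day 8 to 8 + 6 = day 14.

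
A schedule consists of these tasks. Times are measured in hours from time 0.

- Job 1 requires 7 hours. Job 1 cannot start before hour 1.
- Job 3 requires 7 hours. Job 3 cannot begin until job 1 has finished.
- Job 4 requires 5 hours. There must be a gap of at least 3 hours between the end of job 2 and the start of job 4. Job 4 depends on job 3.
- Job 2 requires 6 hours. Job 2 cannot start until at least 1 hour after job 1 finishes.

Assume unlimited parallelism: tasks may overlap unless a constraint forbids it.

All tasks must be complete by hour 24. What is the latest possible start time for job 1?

2

To finish by hour 24, job 4 (duration 5) must start no later than hour 19.
Since job 4 (must start by hour 19, minus 3-hour gap → hour 16) depends on it, job 2 must finish by hour 16. Backing off its 6-hour duration gives a latest start of hour 10.
Job 3 feeds into job 4 (must start by hour 19); so job 3 must finish by hour 19 and therefore start by hour 12.
Job 1 feeds job 2 (must start by hour 10, minus 1-hour gap → hour 9); job 3 (must start by hour 12). Taking the minimum, job 1 must finish by hour 9 and start by 9 − 7 = hour 2.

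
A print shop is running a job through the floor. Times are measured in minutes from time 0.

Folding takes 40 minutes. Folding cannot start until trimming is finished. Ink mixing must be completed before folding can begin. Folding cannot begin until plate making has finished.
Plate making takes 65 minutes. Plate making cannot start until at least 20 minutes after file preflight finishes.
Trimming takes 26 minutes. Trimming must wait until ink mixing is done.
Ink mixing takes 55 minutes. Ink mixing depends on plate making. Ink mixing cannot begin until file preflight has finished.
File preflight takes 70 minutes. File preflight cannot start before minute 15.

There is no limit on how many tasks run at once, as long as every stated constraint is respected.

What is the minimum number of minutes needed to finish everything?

291

After its own release at minute 15, file preflight can start at minute 15 and finishes at minute 85.
After file preflight (finishes minute 85, plus 20-minute gap → minute 105), plate making can start at minute 105 and finishes at minute 170.
For ink mixing: plate making (finishes minute 170); file preflight (finishes minute 85). Taking the maximum gives a start of minute 170, and it finishes at 170 + 55 = minute 225.
Trimming waits on ink mixing (finishes minute 225), so it starts at minute 225 and finishes at 225 + 26 = minute 251.
For folding: trimming (finishes minute 251); ink mixing (finishes minute 225); plate making (finishes minute 170). Taking the maximum gives a start of minute 251, and it finishes at 251 + 40 = minute 291.
All tasks are finished once the last one completes. Finish times: File preflight at 85, Plate making at 170, Ink mixing at 225, Trimming at 251, Folding at 291. The latest is minute 291.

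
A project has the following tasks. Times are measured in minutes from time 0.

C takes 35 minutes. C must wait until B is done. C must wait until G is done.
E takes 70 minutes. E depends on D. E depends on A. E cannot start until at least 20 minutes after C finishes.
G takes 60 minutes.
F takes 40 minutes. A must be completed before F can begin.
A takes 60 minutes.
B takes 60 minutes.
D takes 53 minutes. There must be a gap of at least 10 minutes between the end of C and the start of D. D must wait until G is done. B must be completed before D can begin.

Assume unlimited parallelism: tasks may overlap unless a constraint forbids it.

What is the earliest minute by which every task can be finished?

G can start immediately at minute 0; it finishes at minute 60.
B can start immediately at minute 0; it finishes at minute 60.
For C: B (finishes minute 60); G (finishes minute 60). Taking the maximum gives a start of minute 60, and it finishes at 60 + 35 = minute 95.
For D: C (finishes minute 95, plus 10-minute gap → minute 105); G (finishes minute 60); B (finishes minute 60). Taking the maximum gives a start of minute 105, and it finishes at 105 + 53 = minute 158.
Nothing blocks A, so it runs from minute 0 to minute 60.
After A (finishes minute 60), F can start at minute 60 and finishes at minute 100.
E has to wait for D (finishes minute 158); A (finishes minute 60); C (finishes minute 95, plus 20-minute gap → minute 115). The latest of these is minute 158, so E runs minute 158 to 158 + 70 = minute 228.
All tasks are finished once the last one completes. Finish times: A at 60, B at 60, C at 95, D at 158, E at 228, F at 100, G at 60. The latest is minute 228.

228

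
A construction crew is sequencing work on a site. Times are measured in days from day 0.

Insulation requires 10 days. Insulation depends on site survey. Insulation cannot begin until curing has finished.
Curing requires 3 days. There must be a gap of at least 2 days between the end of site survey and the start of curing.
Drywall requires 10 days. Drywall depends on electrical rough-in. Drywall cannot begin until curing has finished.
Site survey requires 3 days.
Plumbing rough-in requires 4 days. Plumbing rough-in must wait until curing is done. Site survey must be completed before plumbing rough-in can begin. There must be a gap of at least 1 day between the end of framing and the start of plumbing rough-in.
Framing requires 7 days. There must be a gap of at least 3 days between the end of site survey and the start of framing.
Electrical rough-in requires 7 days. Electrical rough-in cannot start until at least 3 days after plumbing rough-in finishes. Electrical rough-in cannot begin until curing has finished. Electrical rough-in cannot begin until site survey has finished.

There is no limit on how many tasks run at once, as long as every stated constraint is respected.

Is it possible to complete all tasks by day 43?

Site survey can start immediately at day 0; it finishes at day 3.
Framing waits on site survey (finishes day 3, plus 3-day gap → day 6), so it starts at day 6 and finishes at 6 + 7 = day 13.
Curing waits on site survey (finishes day 3, plus 2-day gap → day 5), so it starts at day 5 and finishes at 5 + 3 = day 8.
Insulation cannot start until site survey (finishes day 3); curing (finishes day 8). The controlling bound is day 8, so insulation finishes at 8 + 10 = day 18.
Plumbing rough-in needs all of curing (finishes day 8); site survey (finishes day 3); framing (finishes day 13, plus 1-day gap → day 14). That puts its earliest start at day 14; it finishes at 14 + 4 = day 18.
Electrical rough-in needs all of plumbing rough-in (finishes day 18, plus 3-day gap → day 21); curing (finishes day 8); site survey (finishes day 3). That puts its earliest start at day 21; it finishes at 21 + 7 = day 28.
For drywall: electrical rough-in (finishes day 28); curing (finishes day 8). Taking the maximum gives a start of day 28, and it finishes at 28 + 10 = day 38.
Every task is finished by day 38, which is no later than the deadline of 43, so the schedule is feasible.

Yes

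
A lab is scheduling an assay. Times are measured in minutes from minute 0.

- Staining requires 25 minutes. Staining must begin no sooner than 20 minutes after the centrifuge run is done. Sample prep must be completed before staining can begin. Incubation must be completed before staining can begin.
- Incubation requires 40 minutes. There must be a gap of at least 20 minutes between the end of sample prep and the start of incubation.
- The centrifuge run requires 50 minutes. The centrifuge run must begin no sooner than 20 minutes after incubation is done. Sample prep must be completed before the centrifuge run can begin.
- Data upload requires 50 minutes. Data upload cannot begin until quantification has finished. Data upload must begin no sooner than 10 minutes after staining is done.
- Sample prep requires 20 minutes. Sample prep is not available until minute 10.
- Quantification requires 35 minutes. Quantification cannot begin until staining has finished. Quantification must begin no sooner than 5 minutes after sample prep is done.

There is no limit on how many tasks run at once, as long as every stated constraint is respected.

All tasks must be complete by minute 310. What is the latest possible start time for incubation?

70

Nothing follows data upload; the deadline of minute 310 is its only limit. It must start by 310 − 50 = minute 260.
Quantification feeds into data upload (must start by minute 260); so quantification must finish by minute 260 and therefore start by minute 225.
Staining must finish in time for quantification (must start by minute 225); data upload (must start by minute 260, minus 10-minute gap → minute 250). The tightest is minute 225, so staining must start by 225 − 25 = minute 200.
The centrifuge run must finish before staining (must start by minute 200, minus 20-minute gap → minute 180). With a 50-minute duration, the centrifuge run must start by 180 − 50 = minute 130.
For incubation: the centrifuge run (must start by minute 130, minus 20-minute gap → minute 110); staining (must start by minute 200). The most restrictive is minute 110; with a 40-minute duration, incubation must start by minute 70.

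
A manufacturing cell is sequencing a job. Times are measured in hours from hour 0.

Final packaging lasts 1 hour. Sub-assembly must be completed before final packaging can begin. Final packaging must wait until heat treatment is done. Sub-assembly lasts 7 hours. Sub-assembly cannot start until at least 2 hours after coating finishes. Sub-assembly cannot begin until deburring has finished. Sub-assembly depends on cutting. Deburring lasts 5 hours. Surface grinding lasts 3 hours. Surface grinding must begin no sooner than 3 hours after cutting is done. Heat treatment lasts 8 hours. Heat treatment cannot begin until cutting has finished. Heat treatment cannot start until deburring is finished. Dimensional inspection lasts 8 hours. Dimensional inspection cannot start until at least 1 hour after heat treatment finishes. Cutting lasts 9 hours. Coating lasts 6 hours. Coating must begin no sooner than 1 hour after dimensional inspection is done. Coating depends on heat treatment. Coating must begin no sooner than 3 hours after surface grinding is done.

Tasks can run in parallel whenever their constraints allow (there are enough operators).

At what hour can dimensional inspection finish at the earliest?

Deburring has no prerequisites, so it starts at hour 0 and finishes at hour 5.
Nothing blocks cutting, so it runs from hour 0 to hour 9.
Heat treatment has to wait for cutting (finishes hour 9); deburring (finishes hour 5). The latest of these is hour 9, so heat treatment runs hour 9 to 9 + 8 = hour 17.
After heat treatment (finishes hour 17, plus 1-hour gap → hour 18), dimensional inspection can start at hour 18 and finishes at hour 26.

26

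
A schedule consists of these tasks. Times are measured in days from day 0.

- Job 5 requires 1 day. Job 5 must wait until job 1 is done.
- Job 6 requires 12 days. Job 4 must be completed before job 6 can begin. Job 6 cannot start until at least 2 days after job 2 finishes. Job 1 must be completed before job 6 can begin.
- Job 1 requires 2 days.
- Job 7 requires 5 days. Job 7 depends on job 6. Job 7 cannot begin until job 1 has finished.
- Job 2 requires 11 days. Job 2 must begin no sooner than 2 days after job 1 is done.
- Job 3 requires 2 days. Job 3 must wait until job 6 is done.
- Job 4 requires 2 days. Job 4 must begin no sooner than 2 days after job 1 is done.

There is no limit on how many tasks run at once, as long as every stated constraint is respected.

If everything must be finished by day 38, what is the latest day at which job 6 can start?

21

Job 3 must finish by day 38; it takes 2 days, so it must start by 38 − 2 = day 36.
Job 7 has no dependents, so it just needs to finish by day 38. Starting by 38 − 5 = day 33 achieves that.
Job 6 has several dependents: job 3 (must start by day 36); job 7 (must start by day 33). The earliest of those limits is day 33, so job 6 must start by 33 − 12 = day 21.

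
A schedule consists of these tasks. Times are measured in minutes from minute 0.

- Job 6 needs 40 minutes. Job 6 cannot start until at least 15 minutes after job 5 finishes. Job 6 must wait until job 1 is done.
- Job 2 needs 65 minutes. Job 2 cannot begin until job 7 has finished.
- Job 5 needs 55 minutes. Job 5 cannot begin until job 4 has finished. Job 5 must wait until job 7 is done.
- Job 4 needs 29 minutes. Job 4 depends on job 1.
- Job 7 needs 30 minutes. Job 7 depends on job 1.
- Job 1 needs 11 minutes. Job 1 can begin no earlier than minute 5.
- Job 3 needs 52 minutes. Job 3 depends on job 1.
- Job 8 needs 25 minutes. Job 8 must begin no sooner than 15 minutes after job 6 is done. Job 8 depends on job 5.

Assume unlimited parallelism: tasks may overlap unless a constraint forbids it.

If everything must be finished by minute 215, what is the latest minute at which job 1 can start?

24

Job 3 has no dependents, so it just needs to finish by minute 215. Starting by 215 − 52 = minute 163 achieves that.
Job 8 must finish by minute 215; it takes 25 minutes, so it must start by 215 − 25 = minute 190.
Job 6 must finish before job 8 (must start by minute 190, minus 15-minute gap → minute 175). With a 40-minute duration, job 6 must start by 175 − 40 = minute 135.
Job 5 feeds job 6 (must start by minute 135, minus 15-minute gap → minute 120); job 8 (must start by minute 190). Taking the minimum, job 5 must finish by minute 120 and start by 120 − 55 = minute 65.
Since job 5 (must start by minute 65) depends on it, job 4 must finish by minute 65. Backing off its 29-minute duration gives a latest start of minute 36.
To finish by minute 215, job 2 (duration 65) must start no later than minute 150.
Job 7 feeds job 2 (must start by minute 150); job 5 (must start by minute 65). Taking the minimum, job 7 must finish by minute 65 and start by 65 − 30 = minute 35.
Job 1 must finish in time for job 3 (must start by minute 163); job 4 (must start by minute 36); job 6 (must start by minute 135); job 7 (must start by minute 35). The tightest is minute 35, so job 1 must start by 35 − 11 = minute 24.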